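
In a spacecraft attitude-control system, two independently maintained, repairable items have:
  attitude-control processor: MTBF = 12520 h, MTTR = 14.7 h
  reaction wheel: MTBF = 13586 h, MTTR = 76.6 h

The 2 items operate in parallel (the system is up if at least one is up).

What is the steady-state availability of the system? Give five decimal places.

0.99999

A(attitude-control processor) = MTBF/(MTBF+MTTR) = 12520/(12520+14.7) = 0.998827
A(reaction wheel) = MTBF/(MTBF+MTTR) = 13586/(13586+76.6) = 0.994393
Parallel availability: 1 − (1 − 0.998827)(1 − 0.994393) = 0.99999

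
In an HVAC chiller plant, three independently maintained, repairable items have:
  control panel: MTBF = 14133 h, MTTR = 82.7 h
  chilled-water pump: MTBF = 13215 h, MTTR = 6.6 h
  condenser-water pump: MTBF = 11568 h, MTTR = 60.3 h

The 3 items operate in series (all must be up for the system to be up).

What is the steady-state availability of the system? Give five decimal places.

A(control panel) = MTBF/(MTBF+MTTR) = 14133/(14133+82.7) = 0.994182
A(chilled-water pump) = MTBF/(MTBF+MTTR) = 13215/(13215+6.6) = 0.999501
A(condenser-water pump) = MTBF/(MTBF+MTTR) = 11568/(11568+60.3) = 0.994814
Series availability: 0.994182 × 0.999501 × 0.994814 = 0.98853

0.98853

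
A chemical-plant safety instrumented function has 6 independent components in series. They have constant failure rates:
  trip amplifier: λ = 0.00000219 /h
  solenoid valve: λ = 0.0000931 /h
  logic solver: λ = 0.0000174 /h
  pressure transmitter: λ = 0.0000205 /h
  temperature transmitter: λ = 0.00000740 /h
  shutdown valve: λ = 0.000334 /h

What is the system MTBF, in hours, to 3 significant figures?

Series of exponential components: λ_sys = Σ λ_i
λ_sys = 0.00000219 + 0.0000931 + 0.0000174 + 0.0000205 + 0.00000740 + 0.000334 = 4.7459e-04 /h
MTBF = 1 / λ_sys = 2110 h

2110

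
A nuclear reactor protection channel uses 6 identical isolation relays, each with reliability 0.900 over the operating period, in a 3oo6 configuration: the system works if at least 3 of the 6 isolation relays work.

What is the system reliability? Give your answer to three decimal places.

0.999

R = Σ_{i=3}^{6} C(6,i) p^i (1−p)^{6−i} with p = 0.900
C(6,3)·0.900^3·0.100^3 = 0.01458
C(6,4)·0.900^4·0.100^2 = 0.09842
C(6,5)·0.900^5·0.100^1 = 0.35429
C(6,6)·0.900^6·0.100^0 = 0.53144
Sum = 0.999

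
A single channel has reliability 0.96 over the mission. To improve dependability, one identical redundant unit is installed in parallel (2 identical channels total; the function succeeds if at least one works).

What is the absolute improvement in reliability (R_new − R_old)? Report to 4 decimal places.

R_before = 0.96
R_after = 1 − (1 − 0.96)^2 = 0.9984
ΔR = 0.9984 − 0.96 = 0.0384

0.0384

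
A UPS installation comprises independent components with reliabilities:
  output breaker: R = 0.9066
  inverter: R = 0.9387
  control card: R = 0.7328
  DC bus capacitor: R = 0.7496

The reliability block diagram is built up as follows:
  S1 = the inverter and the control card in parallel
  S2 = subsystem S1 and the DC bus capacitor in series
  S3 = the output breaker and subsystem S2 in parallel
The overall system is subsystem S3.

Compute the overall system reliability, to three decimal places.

Parallel (inverter and control card): 1 − (1 − 0.93870)(1 − 0.73280) = 0.98362
Series ([0.98362] and DC bus capacitor): 0.98362 × 0.74960 = 0.73732
Parallel (output breaker and [0.73732]): 1 − (1 − 0.90660)(1 − 0.73732) = 0.975

0.975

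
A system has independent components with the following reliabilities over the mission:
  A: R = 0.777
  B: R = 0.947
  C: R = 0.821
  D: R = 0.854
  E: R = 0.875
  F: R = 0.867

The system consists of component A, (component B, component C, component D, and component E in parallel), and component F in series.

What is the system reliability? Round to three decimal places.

0.674

Parallel (B, C, D, and E): 1 − (1 − 0.94700)(1 − 0.82100)(1 − 0.85400)(1 − 0.87500) = 0.99983
Series (A, [0.99983], and F): 0.77700 × 0.99983 × 0.86700 = 0.674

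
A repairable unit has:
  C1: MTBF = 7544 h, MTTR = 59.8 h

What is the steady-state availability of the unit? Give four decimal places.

0.9921

A(C1) = MTBF/(MTBF+MTTR) = 7544/(7544+59.8) = 0.9921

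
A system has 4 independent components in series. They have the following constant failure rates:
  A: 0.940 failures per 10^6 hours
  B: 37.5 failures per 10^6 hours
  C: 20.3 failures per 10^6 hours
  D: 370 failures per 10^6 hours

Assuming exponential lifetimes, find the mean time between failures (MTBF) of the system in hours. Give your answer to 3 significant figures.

2330

Series of exponential components: λ_sys = Σ λ_i
λ_sys = 0.000000940 + 0.0000375 + 0.0000203 + 0.000370 = 4.2874e-04 /h
MTBF = 1 / λ_sys = 2330 h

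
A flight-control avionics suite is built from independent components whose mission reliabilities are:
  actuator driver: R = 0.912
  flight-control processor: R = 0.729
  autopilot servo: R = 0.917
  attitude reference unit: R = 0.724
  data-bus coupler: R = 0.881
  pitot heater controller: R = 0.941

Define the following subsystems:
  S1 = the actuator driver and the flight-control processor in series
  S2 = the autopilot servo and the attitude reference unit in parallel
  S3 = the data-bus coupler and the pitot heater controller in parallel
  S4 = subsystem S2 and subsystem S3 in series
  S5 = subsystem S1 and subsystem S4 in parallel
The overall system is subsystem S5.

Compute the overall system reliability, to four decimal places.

Series (actuator driver and flight-control processor): 0.912000 × 0.729000 = 0.664848
Parallel (autopilot servo and attitude reference unit): 1 − (1 − 0.917000)(1 − 0.724000) = 0.977092
Parallel (data-bus coupler and pitot heater controller): 1 − (1 − 0.881000)(1 − 0.941000) = 0.992979
Series ([0.977092] and [0.992979]): 0.977092 × 0.992979 = 0.970232
Parallel ([0.664848] and [0.970232]): 1 − (1 − 0.664848)(1 − 0.970232) = 0.9900

0.9900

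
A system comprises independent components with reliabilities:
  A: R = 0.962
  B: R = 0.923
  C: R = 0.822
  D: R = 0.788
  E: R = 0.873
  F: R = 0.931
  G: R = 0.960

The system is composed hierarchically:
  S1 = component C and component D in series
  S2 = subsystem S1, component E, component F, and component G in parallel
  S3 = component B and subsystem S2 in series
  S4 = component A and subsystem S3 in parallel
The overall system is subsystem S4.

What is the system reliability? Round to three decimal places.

0.997

Series (C and D): 0.82200 × 0.78800 = 0.64774
Parallel ([0.64774], E, F, and G): 1 − (1 − 0.64774)(1 − 0.87300)(1 − 0.93100)(1 − 0.96000) = 0.99988
Series (B and [0.99988]): 0.92300 × 0.99988 = 0.92289
Parallel (A and [0.92289]): 1 − (1 − 0.96200)(1 − 0.92289) = 0.997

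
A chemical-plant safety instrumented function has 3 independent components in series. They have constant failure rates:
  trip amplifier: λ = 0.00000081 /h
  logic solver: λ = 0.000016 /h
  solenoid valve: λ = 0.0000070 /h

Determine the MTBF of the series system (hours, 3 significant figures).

42000

Series of exponential components: λ_sys = Σ λ_i
λ_sys = 0.00000081 + 0.000016 + 0.0000070 = 2.3810e-05 /h
MTBF = 1 / λ_sys = 42000 h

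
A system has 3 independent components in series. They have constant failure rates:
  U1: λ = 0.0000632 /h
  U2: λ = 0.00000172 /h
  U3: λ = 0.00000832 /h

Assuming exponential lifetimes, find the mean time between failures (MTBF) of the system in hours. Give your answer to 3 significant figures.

13700

Series of exponential components: λ_sys = Σ λ_i
λ_sys = 0.0000632 + 0.00000172 + 0.00000832 = 7.3240e-05 /h
MTBF = 1 / λ_sys = 13700 h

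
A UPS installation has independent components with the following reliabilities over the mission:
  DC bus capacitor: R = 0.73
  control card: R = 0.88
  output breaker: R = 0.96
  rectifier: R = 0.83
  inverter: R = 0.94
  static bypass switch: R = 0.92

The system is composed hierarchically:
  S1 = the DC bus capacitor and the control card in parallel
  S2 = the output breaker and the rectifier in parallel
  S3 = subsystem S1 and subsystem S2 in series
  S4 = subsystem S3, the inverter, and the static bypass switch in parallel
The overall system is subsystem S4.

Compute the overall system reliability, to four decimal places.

0.9998

Parallel (DC bus capacitor and control card): 1 − (1 − 0.730000)(1 − 0.880000) = 0.967600
Parallel (output breaker and rectifier): 1 − (1 − 0.960000)(1 − 0.830000) = 0.993200
Series ([0.967600] and [0.993200]): 0.967600 × 0.993200 = 0.961020
Parallel ([0.961020], inverter, and static bypass switch): 1 − (1 − 0.961020)(1 − 0.940000)(1 − 0.920000) = 0.9998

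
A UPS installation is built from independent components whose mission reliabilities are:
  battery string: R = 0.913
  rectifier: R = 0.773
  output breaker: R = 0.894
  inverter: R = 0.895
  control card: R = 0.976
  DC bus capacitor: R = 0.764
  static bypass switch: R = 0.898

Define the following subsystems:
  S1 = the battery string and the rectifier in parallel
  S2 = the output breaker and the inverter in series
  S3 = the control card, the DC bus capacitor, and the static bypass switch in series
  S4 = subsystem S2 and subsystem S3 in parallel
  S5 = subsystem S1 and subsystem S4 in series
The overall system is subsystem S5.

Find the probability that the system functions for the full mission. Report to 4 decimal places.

0.9155

Parallel (battery string and rectifier): 1 − (1 − 0.913000)(1 − 0.773000) = 0.980251
Series (output breaker and inverter): 0.894000 × 0.895000 = 0.800130
Series (control card, DC bus capacitor, and static bypass switch): 0.976000 × 0.764000 × 0.898000 = 0.669606
Parallel ([0.800130] and [0.669606]): 1 − (1 − 0.800130)(1 − 0.669606) = 0.933964
Series ([0.980251] and [0.933964]): 0.980251 × 0.933964 = 0.9155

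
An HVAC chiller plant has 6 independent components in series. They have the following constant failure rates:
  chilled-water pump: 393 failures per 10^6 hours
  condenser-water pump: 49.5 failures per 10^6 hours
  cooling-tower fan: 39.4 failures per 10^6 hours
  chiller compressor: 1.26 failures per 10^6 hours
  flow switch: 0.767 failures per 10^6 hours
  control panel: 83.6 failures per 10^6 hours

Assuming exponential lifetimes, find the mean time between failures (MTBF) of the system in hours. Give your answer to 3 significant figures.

1760

Series of exponential components: λ_sys = Σ λ_i
λ_sys = 0.000393 + 0.0000495 + 0.0000394 + 0.00000126 + 0.000000767 + 0.0000836 = 5.6753e-04 /h
MTBF = 1 / λ_sys = 1760 h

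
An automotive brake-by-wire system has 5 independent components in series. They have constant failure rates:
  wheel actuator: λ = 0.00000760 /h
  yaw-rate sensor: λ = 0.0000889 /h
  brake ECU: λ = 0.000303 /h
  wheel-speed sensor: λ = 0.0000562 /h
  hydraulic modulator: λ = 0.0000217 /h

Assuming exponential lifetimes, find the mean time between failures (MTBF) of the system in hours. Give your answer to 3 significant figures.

Series of exponential components: λ_sys = Σ λ_i
λ_sys = 0.00000760 + 0.0000889 + 0.000303 + 0.0000562 + 0.0000217 = 4.7740e-04 /h
MTBF = 1 / λ_sys = 2090 h

2090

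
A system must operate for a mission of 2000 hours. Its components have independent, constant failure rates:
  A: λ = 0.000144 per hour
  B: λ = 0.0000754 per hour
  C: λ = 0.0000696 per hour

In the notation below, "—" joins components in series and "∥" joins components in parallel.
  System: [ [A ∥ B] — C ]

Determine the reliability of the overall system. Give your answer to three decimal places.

0.840

R(A) = exp(−0.000144 × 2000) = 0.74976
R(B) = exp(−0.0000754 × 2000) = 0.86002
R(C) = exp(−0.0000696 × 2000) = 0.87005
Parallel (A and B): 1 − (1 − 0.74976)(1 − 0.86002) = 0.96497
Series ([0.96497] and C): 0.96497 × 0.87005 = 0.840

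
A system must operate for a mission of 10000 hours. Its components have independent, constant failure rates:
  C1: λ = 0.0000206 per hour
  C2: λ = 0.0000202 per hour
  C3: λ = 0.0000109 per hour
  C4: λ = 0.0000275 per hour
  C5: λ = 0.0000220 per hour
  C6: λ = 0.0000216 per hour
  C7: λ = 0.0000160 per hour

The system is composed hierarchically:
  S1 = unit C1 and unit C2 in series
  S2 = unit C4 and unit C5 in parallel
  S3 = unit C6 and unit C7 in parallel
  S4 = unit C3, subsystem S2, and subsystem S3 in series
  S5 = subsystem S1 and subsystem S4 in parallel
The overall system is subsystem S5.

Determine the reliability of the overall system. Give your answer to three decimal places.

0.943

R(C1) = exp(−0.0000206 × 10000) = 0.81383
R(C2) = exp(−0.0000202 × 10000) = 0.81709
R(C3) = exp(−0.0000109 × 10000) = 0.89673
R(C4) = exp(−0.0000275 × 10000) = 0.75957
R(C5) = exp(−0.0000220 × 10000) = 0.80252
R(C6) = exp(−0.0000216 × 10000) = 0.80574
R(C7) = exp(−0.0000160 × 10000) = 0.85214
Series (C1 and C2): 0.81383 × 0.81709 = 0.66497
Parallel (C4 and C5): 1 − (1 − 0.75957)(1 − 0.80252) = 0.95252
Parallel (C6 and C7): 1 − (1 − 0.80574)(1 − 0.85214) = 0.97128
Series (C3, [0.95252], and [0.97128]): 0.89673 × 0.95252 × 0.97128 = 0.82962
Parallel ([0.66497] and [0.82962]): 1 − (1 − 0.66497)(1 − 0.82962) = 0.943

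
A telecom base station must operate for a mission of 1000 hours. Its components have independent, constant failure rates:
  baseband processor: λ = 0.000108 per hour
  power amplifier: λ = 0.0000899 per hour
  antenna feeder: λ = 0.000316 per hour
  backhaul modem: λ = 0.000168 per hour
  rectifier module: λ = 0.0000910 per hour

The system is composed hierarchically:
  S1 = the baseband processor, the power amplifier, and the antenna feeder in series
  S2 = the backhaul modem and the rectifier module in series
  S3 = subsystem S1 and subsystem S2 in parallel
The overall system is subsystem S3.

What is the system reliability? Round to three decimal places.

0.908

R(baseband processor) = exp(−0.000108 × 1000) = 0.89763
R(power amplifier) = exp(−0.0000899 × 1000) = 0.91402
R(antenna feeder) = exp(−0.000316 × 1000) = 0.72906
R(backhaul modem) = exp(−0.000168 × 1000) = 0.84535
R(rectifier module) = exp(−0.0000910 × 1000) = 0.91302
Series (baseband processor, power amplifier, and antenna feeder): 0.89763 × 0.91402 × 0.72906 = 0.59816
Series (backhaul modem and rectifier module): 0.84535 × 0.91302 = 0.77182
Parallel ([0.59816] and [0.77182]): 1 − (1 − 0.59816)(1 − 0.77182) = 0.908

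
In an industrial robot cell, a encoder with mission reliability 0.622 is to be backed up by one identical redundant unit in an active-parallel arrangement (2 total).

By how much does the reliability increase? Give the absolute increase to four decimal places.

R_before = 0.622
R_after = 1 − (1 − 0.622)^2 = 0.8571
ΔR = 0.8571 − 0.622 = 0.2351

0.2351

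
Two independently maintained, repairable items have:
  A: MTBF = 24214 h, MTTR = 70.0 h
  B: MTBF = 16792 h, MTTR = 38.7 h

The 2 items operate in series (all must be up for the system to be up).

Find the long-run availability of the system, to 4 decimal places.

0.9948

A(A) = MTBF/(MTBF+MTTR) = 24214/(24214+70.0) = 0.997117
A(B) = MTBF/(MTBF+MTTR) = 16792/(16792+38.7) = 0.997701
Series availability: 0.997117 × 0.997701 = 0.9948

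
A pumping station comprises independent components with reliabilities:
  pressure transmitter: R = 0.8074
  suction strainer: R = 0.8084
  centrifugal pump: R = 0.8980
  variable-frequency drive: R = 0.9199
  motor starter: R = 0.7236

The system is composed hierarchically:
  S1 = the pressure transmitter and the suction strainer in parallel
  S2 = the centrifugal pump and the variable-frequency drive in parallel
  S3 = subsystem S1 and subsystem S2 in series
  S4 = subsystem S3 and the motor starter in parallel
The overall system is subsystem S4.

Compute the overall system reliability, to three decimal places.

0.988

Parallel (pressure transmitter and suction strainer): 1 − (1 − 0.80740)(1 − 0.80840) = 0.96310
Parallel (centrifugal pump and variable-frequency drive): 1 − (1 − 0.89800)(1 − 0.91990) = 0.99183
Series ([0.96310] and [0.99183]): 0.96310 × 0.99183 = 0.95523
Parallel ([0.95523] and motor starter): 1 − (1 − 0.95523)(1 − 0.72360) = 0.988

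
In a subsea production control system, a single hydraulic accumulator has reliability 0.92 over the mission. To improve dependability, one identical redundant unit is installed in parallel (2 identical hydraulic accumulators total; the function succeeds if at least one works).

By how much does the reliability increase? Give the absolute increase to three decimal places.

0.074

R_before = 0.92
R_after = 1 − (1 − 0.92)^2 = 0.994
ΔR = 0.994 − 0.92 = 0.074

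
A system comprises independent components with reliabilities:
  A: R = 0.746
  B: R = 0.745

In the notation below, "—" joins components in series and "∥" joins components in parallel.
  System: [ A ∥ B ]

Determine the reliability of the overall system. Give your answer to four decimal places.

Parallel (A and B): 1 − (1 − 0.746000)(1 − 0.745000) = 0.9352

0.9352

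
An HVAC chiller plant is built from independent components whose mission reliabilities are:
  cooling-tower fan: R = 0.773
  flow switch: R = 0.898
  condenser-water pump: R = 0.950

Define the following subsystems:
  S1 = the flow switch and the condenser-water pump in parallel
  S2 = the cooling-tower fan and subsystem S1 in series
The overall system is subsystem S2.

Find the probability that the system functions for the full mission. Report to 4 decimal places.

0.7691

Parallel (flow switch and condenser-water pump): 1 − (1 − 0.898000)(1 − 0.950000) = 0.994900
Series (cooling-tower fan and [0.994900]): 0.773000 × 0.994900 = 0.7691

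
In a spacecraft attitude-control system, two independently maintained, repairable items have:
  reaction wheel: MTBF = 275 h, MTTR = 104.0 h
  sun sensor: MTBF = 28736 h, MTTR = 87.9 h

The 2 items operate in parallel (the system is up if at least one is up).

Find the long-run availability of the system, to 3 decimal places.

A(reaction wheel) = MTBF/(MTBF+MTTR) = 275/(275+104.0) = 0.725594
A(sun sensor) = MTBF/(MTBF+MTTR) = 28736/(28736+87.9) = 0.996950
Parallel availability: 1 − (1 − 0.725594)(1 − 0.996950) = 0.999

0.999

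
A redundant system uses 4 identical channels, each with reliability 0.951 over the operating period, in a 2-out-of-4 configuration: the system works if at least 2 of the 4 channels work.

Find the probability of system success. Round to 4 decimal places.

0.9995

R = Σ_{i=2}^{4} C(4,i) p^i (1−p)^{4−i} with p = 0.951
C(4,2)·0.951^2·0.049^2 = 0.013029
C(4,3)·0.951^3·0.049^1 = 0.168577
C(4,4)·0.951^4·0.049^0 = 0.817941
Sum = 0.9995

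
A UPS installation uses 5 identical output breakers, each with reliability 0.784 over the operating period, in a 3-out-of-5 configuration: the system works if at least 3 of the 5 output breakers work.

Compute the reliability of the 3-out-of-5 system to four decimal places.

0.9291

R = Σ_{i=3}^{5} C(5,i) p^i (1−p)^{5−i} with p = 0.784
C(5,3)·0.784^3·0.216^2 = 0.224831
C(5,4)·0.784^4·0.216^1 = 0.408026
C(5,5)·0.784^5·0.216^0 = 0.296197
Sum = 0.9291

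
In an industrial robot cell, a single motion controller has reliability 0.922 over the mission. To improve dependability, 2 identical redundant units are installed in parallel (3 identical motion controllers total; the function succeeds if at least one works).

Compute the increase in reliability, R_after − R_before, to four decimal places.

0.0775

R_before = 0.922
R_after = 1 − (1 − 0.922)^3 = 0.9995
ΔR = 0.9995 − 0.922 = 0.0775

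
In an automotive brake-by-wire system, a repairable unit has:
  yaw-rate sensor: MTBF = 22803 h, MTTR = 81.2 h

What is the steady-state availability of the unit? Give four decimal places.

0.9965

A(yaw-rate sensor) = MTBF/(MTBF+MTTR) = 22803/(22803+81.2) = 0.9965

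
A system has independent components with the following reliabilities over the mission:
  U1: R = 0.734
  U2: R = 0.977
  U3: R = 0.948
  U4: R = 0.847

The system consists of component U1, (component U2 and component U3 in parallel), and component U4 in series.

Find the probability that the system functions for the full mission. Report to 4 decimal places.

0.6210

Parallel (U2 and U3): 1 − (1 − 0.977000)(1 − 0.948000) = 0.998804
Series (U1, [0.998804], and U4): 0.734000 × 0.998804 × 0.847000 = 0.6210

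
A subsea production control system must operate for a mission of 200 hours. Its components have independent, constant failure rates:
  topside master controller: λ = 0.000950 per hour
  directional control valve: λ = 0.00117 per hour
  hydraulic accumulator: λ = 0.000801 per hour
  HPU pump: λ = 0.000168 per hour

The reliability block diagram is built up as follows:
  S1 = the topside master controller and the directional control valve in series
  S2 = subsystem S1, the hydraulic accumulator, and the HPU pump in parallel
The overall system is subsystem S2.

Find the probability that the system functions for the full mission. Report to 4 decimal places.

0.9983

R(topside master controller) = exp(−0.000950 × 200) = 0.826959
R(directional control valve) = exp(−0.00117 × 200) = 0.791362
R(hydraulic accumulator) = exp(−0.000801 × 200) = 0.851973
R(HPU pump) = exp(−0.000168 × 200) = 0.966958
Series (topside master controller and directional control valve): 0.826959 × 0.791362 = 0.654424
Parallel ([0.654424], hydraulic accumulator, and HPU pump): 1 − (1 − 0.654424)(1 − 0.851973)(1 − 0.966958) = 0.9983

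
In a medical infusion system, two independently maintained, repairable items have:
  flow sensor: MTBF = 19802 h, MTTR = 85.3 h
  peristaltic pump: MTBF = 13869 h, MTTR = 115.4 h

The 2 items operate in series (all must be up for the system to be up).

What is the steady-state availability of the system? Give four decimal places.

A(flow sensor) = MTBF/(MTBF+MTTR) = 19802/(19802+85.3) = 0.995711
A(peristaltic pump) = MTBF/(MTBF+MTTR) = 13869/(13869+115.4) = 0.991748
Series availability: 0.995711 × 0.991748 = 0.9875

0.9875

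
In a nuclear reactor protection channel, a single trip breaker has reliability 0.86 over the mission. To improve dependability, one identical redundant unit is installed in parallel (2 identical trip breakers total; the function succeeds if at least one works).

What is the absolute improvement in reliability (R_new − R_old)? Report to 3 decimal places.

R_before = 0.86
R_after = 1 − (1 − 0.86)^2 = 0.980
ΔR = 0.980 − 0.86 = 0.120

0.120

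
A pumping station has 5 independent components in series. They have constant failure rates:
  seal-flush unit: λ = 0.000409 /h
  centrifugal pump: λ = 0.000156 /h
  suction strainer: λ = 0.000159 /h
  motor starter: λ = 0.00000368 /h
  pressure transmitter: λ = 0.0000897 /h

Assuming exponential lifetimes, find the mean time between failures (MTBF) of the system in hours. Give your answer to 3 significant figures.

Series of exponential components: λ_sys = Σ λ_i
λ_sys = 0.000409 + 0.000156 + 0.000159 + 0.00000368 + 0.0000897 = 8.1738e-04 /h
MTBF = 1 / λ_sys = 1220 h

1220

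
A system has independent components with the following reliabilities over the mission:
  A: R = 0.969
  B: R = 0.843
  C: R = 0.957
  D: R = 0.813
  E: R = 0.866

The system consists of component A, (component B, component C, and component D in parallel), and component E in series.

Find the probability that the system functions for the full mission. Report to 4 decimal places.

0.8381

Parallel (B, C, and D): 1 − (1 − 0.843000)(1 − 0.957000)(1 − 0.813000) = 0.998738
Series (A, [0.998738], and E): 0.969000 × 0.998738 × 0.866000 = 0.8381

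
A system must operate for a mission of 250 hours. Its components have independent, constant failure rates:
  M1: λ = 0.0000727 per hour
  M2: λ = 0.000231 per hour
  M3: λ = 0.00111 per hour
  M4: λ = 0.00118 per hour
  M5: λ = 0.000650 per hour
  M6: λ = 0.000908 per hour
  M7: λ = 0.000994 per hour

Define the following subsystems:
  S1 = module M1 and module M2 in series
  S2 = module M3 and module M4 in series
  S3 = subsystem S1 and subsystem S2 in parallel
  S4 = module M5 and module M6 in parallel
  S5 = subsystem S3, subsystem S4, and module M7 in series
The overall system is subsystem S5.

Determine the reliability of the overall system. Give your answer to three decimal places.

R(M1) = exp(−0.0000727 × 250) = 0.98199
R(M2) = exp(−0.000231 × 250) = 0.94389
R(M3) = exp(−0.00111 × 250) = 0.75768
R(M4) = exp(−0.00118 × 250) = 0.74453
R(M5) = exp(−0.000650 × 250) = 0.85002
R(M6) = exp(−0.000908 × 250) = 0.79692
R(M7) = exp(−0.000994 × 250) = 0.77997
Series (M1 and M2): 0.98199 × 0.94389 = 0.92689
Series (M3 and M4): 0.75768 × 0.74453 = 0.56412
Parallel ([0.92689] and [0.56412]): 1 − (1 − 0.92689)(1 − 0.56412) = 0.96813
Parallel (M5 and M6): 1 − (1 − 0.85002)(1 − 0.79692) = 0.96954
Series ([0.96813], [0.96954], and M7): 0.96813 × 0.96954 × 0.77997 = 0.732

0.732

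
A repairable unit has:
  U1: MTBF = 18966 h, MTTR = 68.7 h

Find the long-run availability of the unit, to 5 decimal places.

A(U1) = MTBF/(MTBF+MTTR) = 18966/(18966+68.7) = 0.99639

0.99639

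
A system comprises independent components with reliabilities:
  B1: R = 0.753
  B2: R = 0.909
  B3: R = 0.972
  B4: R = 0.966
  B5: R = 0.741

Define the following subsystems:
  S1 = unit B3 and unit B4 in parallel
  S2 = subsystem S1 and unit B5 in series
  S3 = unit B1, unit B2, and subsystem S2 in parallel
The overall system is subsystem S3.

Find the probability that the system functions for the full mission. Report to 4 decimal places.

Parallel (B3 and B4): 1 − (1 − 0.972000)(1 − 0.966000) = 0.999048
Series ([0.999048] and B5): 0.999048 × 0.741000 = 0.740295
Parallel (B1, B2, and [0.740295]): 1 − (1 − 0.753000)(1 − 0.909000)(1 − 0.740295) = 0.9942

0.9942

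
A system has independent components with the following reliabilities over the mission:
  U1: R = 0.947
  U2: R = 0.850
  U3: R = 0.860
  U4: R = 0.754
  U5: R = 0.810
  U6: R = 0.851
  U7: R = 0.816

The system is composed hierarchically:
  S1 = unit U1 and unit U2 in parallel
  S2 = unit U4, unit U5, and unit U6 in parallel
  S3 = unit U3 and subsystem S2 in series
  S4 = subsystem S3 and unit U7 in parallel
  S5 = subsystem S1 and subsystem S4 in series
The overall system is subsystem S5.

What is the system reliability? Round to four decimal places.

Parallel (U1 and U2): 1 − (1 − 0.947000)(1 − 0.850000) = 0.992050
Parallel (U4, U5, and U6): 1 − (1 − 0.754000)(1 − 0.810000)(1 − 0.851000) = 0.993036
Series (U3 and [0.993036]): 0.860000 × 0.993036 = 0.854011
Parallel ([0.854011] and U7): 1 − (1 − 0.854011)(1 − 0.816000) = 0.973138
Series ([0.992050] and [0.973138]): 0.992050 × 0.973138 = 0.9654

0.9654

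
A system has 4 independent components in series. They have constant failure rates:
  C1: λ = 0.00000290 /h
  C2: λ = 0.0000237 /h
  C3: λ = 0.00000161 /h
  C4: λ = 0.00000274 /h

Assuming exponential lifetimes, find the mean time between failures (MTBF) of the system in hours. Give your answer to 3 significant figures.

Series of exponential components: λ_sys = Σ λ_i
λ_sys = 0.00000290 + 0.0000237 + 0.00000161 + 0.00000274 = 3.0950e-05 /h
MTBF = 1 / λ_sys = 32300 h

32300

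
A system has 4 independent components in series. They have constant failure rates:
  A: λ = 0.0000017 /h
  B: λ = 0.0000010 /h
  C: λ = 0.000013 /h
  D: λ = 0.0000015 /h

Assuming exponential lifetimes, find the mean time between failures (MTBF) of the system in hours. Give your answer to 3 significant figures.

58100

Series of exponential components: λ_sys = Σ λ_i
λ_sys = 0.0000017 + 0.0000010 + 0.000013 + 0.0000015 = 1.7200e-05 /h
MTBF = 1 / λ_sys = 58100 h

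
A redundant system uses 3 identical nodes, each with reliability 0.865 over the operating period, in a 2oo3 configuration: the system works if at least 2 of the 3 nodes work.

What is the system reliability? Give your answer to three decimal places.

R = Σ_{i=2}^{3} C(3,i) p^i (1−p)^{3−i} with p = 0.865
C(3,2)·0.865^2·0.135^1 = 0.30303
C(3,3)·0.865^3·0.135^0 = 0.64721
Sum = 0.950

0.950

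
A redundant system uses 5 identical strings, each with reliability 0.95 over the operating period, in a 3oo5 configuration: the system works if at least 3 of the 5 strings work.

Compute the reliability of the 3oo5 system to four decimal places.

R = Σ_{i=3}^{5} C(5,i) p^i (1−p)^{5−i} with p = 0.95
C(5,3)·0.95^3·0.05^2 = 0.021434
C(5,4)·0.95^4·0.05^1 = 0.203627
C(5,5)·0.95^5·0.05^0 = 0.773781
Sum = 0.9988

0.9988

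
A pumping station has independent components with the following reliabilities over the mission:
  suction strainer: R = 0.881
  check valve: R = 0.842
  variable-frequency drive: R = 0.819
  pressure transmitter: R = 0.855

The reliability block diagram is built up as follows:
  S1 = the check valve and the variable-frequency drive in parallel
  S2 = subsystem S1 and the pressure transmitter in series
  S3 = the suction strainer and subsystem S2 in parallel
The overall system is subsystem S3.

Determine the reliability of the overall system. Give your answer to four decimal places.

Parallel (check valve and variable-frequency drive): 1 − (1 − 0.842000)(1 − 0.819000) = 0.971402
Series ([0.971402] and pressure transmitter): 0.971402 × 0.855000 = 0.830549
Parallel (suction strainer and [0.830549]): 1 − (1 − 0.881000)(1 − 0.830549) = 0.9798

0.9798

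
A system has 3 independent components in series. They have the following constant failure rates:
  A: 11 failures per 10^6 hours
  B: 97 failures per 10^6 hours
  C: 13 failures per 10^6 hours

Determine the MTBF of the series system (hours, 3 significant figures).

Series of exponential components: λ_sys = Σ λ_i
λ_sys = 0.000011 + 0.000097 + 0.000013 = 1.2100e-04 /h
MTBF = 1 / λ_sys = 8260 h

8260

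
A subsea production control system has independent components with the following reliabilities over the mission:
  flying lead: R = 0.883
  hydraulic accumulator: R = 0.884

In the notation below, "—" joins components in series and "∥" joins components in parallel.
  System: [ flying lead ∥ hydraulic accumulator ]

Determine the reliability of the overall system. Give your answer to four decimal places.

0.9864

Parallel (flying lead and hydraulic accumulator): 1 − (1 − 0.883000)(1 − 0.884000) = 0.9864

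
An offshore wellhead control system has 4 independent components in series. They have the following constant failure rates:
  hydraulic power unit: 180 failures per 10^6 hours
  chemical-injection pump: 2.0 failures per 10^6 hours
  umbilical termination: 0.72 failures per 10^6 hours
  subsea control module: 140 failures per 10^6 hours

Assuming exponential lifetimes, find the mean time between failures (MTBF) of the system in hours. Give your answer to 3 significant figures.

3100

Series of exponential components: λ_sys = Σ λ_i
λ_sys = 0.00018 + 0.0000020 + 0.00000072 + 0.00014 = 3.2272e-04 /h
MTBF = 1 / λ_sys = 3100 h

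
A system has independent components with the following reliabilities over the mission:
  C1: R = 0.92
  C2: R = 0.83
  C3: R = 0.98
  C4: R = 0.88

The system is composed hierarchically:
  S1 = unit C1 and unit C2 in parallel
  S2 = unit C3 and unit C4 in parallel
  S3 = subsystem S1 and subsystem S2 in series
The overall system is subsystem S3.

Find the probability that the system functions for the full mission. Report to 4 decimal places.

Parallel (C1 and C2): 1 − (1 − 0.920000)(1 − 0.830000) = 0.986400
Parallel (C3 and C4): 1 − (1 − 0.980000)(1 − 0.880000) = 0.997600
Series ([0.986400] and [0.997600]): 0.986400 × 0.997600 = 0.9840

0.9840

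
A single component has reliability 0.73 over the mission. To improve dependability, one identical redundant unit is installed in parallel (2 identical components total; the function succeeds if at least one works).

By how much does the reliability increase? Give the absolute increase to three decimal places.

0.197

R_before = 0.73
R_after = 1 − (1 − 0.73)^2 = 0.927
ΔR = 0.927 − 0.73 = 0.197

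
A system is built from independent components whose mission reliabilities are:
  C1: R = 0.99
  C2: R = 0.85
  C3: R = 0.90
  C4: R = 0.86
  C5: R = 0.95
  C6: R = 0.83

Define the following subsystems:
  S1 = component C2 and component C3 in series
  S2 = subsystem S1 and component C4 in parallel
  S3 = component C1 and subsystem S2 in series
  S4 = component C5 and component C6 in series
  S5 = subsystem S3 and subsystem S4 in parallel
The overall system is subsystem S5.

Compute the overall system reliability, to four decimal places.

0.9910

Series (C2 and C3): 0.850000 × 0.900000 = 0.765000
Parallel ([0.765000] and C4): 1 − (1 − 0.765000)(1 − 0.860000) = 0.967100
Series (C1 and [0.967100]): 0.990000 × 0.967100 = 0.957429
Series (C5 and C6): 0.950000 × 0.830000 = 0.788500
Parallel ([0.957429] and [0.788500]): 1 − (1 − 0.957429)(1 − 0.788500) = 0.9910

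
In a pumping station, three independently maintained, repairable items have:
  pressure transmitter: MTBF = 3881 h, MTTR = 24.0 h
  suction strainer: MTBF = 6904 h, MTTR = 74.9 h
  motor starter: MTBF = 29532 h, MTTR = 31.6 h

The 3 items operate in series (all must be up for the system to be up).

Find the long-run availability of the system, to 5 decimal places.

0.98214

A(pressure transmitter) = MTBF/(MTBF+MTTR) = 3881/(3881+24.0) = 0.993854
A(suction strainer) = MTBF/(MTBF+MTTR) = 6904/(6904+74.9) = 0.989268
A(motor starter) = MTBF/(MTBF+MTTR) = 29532/(29532+31.6) = 0.998931
Series availability: 0.993854 × 0.989268 × 0.998931 = 0.98214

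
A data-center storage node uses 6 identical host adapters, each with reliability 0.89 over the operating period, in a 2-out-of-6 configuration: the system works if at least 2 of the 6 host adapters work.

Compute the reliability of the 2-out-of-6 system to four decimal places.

0.9999

R = Σ_{i=2}^{6} C(6,i) p^i (1−p)^{6−i} with p = 0.89
C(6,2)·0.89^2·0.11^4 = 0.001740
C(6,3)·0.89^3·0.11^3 = 0.018766
C(6,4)·0.89^4·0.11^2 = 0.113877
C(6,5)·0.89^5·0.11^1 = 0.368548
C(6,6)·0.89^6·0.11^0 = 0.496981
Sum = 0.9999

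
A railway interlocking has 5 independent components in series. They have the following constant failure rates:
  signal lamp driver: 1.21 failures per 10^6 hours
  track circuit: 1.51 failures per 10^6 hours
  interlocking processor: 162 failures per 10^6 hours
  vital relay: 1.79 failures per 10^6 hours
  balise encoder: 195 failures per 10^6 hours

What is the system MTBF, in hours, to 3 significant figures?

2770

Series of exponential components: λ_sys = Σ λ_i
λ_sys = 0.00000121 + 0.00000151 + 0.000162 + 0.00000179 + 0.000195 = 3.6151e-04 /h
MTBF = 1 / λ_sys = 2770 h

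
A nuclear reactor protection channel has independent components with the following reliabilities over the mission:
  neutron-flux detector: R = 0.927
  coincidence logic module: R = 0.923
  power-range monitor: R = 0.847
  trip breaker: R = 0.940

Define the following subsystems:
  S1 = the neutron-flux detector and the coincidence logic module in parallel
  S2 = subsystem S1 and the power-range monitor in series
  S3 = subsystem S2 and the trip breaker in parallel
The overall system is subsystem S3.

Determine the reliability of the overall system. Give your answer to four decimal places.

Parallel (neutron-flux detector and coincidence logic module): 1 − (1 − 0.927000)(1 − 0.923000) = 0.994379
Series ([0.994379] and power-range monitor): 0.994379 × 0.847000 = 0.842239
Parallel ([0.842239] and trip breaker): 1 − (1 − 0.842239)(1 − 0.940000) = 0.9905

0.9905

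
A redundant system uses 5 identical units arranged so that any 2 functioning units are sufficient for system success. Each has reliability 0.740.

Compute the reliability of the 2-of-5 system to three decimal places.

0.982

R = Σ_{i=2}^{5} C(5,i) p^i (1−p)^{5−i} with p = 0.740
C(5,2)·0.740^2·0.260^3 = 0.09625
C(5,3)·0.740^3·0.260^2 = 0.27393
C(5,4)·0.740^4·0.260^1 = 0.38983
C(5,5)·0.740^5·0.260^0 = 0.22190
Sum = 0.982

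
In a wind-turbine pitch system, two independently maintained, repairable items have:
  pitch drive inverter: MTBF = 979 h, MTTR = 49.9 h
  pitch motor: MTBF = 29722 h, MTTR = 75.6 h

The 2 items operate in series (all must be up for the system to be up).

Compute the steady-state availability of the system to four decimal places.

A(pitch drive inverter) = MTBF/(MTBF+MTTR) = 979/(979+49.9) = 0.951502
A(pitch motor) = MTBF/(MTBF+MTTR) = 29722/(29722+75.6) = 0.997463
Series availability: 0.951502 × 0.997463 = 0.9491

0.9491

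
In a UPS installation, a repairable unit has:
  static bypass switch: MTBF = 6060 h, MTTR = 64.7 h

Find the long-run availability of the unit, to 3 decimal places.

0.989

A(static bypass switch) = MTBF/(MTBF+MTTR) = 6060/(6060+64.7) = 0.989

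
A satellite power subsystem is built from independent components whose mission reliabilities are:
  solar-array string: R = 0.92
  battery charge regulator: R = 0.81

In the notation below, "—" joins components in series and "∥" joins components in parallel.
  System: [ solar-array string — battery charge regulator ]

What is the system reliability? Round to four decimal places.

Series (solar-array string and battery charge regulator): 0.920000 × 0.810000 = 0.7452

0.7452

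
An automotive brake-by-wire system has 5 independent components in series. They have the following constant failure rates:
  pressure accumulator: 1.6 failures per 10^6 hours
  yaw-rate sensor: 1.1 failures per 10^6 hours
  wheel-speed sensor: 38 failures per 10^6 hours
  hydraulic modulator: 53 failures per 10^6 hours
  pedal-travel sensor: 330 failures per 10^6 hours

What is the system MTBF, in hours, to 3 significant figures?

2360

Series of exponential components: λ_sys = Σ λ_i
λ_sys = 0.0000016 + 0.0000011 + 0.000038 + 0.000053 + 0.00033 = 4.2370e-04 /h
MTBF = 1 / λ_sys = 2360 h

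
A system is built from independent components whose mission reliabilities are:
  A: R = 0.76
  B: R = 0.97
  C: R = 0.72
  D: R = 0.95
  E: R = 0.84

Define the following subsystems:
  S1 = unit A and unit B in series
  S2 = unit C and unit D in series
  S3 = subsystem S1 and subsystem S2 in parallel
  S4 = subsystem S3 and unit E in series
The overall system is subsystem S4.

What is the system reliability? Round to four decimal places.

0.7702

Series (A and B): 0.760000 × 0.970000 = 0.737200
Series (C and D): 0.720000 × 0.950000 = 0.684000
Parallel ([0.737200] and [0.684000]): 1 − (1 − 0.737200)(1 − 0.684000) = 0.916955
Series ([0.916955] and E): 0.916955 × 0.840000 = 0.7702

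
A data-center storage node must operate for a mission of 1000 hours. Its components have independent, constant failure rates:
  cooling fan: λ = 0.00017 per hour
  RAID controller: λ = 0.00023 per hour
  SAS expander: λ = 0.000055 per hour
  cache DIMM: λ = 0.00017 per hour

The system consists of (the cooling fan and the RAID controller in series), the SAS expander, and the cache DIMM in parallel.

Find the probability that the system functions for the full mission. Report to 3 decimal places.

0.997

R(cooling fan) = exp(−0.00017 × 1000) = 0.84366
R(RAID controller) = exp(−0.00023 × 1000) = 0.79453
R(SAS expander) = exp(−0.000055 × 1000) = 0.94649
R(cache DIMM) = exp(−0.00017 × 1000) = 0.84366
Series (cooling fan and RAID controller): 0.84366 × 0.79453 = 0.67031
Parallel ([0.67031], SAS expander, and cache DIMM): 1 − (1 − 0.67031)(1 − 0.94649)(1 − 0.84366) = 0.997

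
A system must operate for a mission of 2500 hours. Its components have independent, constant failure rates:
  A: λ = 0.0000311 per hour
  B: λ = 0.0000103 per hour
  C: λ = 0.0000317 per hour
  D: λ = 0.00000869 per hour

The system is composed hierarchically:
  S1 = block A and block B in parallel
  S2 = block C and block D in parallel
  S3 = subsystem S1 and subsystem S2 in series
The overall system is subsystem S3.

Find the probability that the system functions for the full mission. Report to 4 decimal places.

0.9965

R(A) = exp(−0.0000311 × 2500) = 0.925196
R(B) = exp(−0.0000103 × 2500) = 0.974579
R(C) = exp(−0.0000317 × 2500) = 0.923809
R(D) = exp(−0.00000869 × 2500) = 0.978509
Parallel (A and B): 1 − (1 − 0.925196)(1 − 0.974579) = 0.998098
Parallel (C and D): 1 − (1 − 0.923809)(1 − 0.978509) = 0.998363
Series ([0.998098] and [0.998363]): 0.998098 × 0.998363 = 0.9965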